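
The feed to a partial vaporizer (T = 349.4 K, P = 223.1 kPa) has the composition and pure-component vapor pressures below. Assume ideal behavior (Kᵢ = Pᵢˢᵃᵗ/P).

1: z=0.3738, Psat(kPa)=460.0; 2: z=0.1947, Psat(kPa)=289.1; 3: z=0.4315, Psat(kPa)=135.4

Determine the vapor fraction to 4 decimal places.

Raoult's law: Kᵢ = Pᵢˢᵃᵗ/P = Pᵢˢᵃᵗ/223.1.
  K_1 = 460.0/223.1 = 2.061856, K_2 = 289.1/223.1 = 1.295831, K_3 = 135.4/223.1 = 0.606903
Newton–Raphson from ψ = 0.33:
  ψ = 0.3300: g = 0.15150, g' = -0.3333 → ψ = 0.7845
  ψ = 0.7845: g = 0.01802, g' = -0.2761 → ψ = 0.8498
  ψ = 0.8498: g = -0.00004, g' = -0.2777 → ψ = 0.8497
Converged at ψ = 0.8497.

ψ = 0.8497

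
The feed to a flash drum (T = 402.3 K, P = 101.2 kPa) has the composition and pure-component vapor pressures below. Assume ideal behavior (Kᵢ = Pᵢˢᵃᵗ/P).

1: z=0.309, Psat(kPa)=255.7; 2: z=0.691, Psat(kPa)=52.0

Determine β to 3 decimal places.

Raoult's law: Kᵢ = Pᵢˢᵃᵗ/P = Pᵢˢᵃᵗ/101.2.
  K_1 = 255.7/101.2 = 2.52668, K_2 = 52.0/101.2 = 0.51383
Rachford–Rice: g(β) = Σ zᵢ(Kᵢ−1)/(1+β(Kᵢ−1)) = 0.
Check two-phase: ΣzᵢKᵢ = 1.136 > 1 and Σzᵢ/Kᵢ = 1.467 > 1, so g(0) = 0.136 > 0 and g(1) = -0.467 < 0.
Newton–Raphson from β = 0.5:
  β = 0.500: g = -0.1763, g' = -0.517 → β = 0.159
  β = 0.159: g = 0.0157, g' = -0.658 → β = 0.183
Converged at β = 0.183.

β = 0.183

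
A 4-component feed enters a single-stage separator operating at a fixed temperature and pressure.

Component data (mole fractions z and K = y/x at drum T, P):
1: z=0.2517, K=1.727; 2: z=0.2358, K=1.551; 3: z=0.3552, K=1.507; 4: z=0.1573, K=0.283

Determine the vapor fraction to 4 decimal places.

ψ = 0.9041

Rachford–Rice: g(ψ) = Σ zᵢ(Kᵢ−1)/(1+ψ(Kᵢ−1)) = 0.
Feasibility: ΣzᵢKᵢ = 1.3802, Σzᵢ/Kᵢ = 1.0893 — both > 1, two phases present.
Iterate (Newton) starting at ψ = 0.49:
  ψ = 0.4900: g = 0.20761, g' = -0.3675 → ψ = 1.0000
  ψ = 1.0000: g = -0.08930, g' = -1.1243 → ψ = 0.9206
  ψ = 0.9206: g = -0.01316, g' = -0.8214 → ψ = 0.9045
  ψ = 0.9045: g = -0.00035, g' = -0.7780 → ψ = 0.9041
Converged at ψ = 0.9041.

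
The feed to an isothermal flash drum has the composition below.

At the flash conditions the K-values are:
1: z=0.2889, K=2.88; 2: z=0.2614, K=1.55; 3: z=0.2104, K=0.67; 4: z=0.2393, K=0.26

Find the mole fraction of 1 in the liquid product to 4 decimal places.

Iterate (Newton) starting at ψ = 0.35:
  ψ = 0.3500: g = 0.13067, g' = -0.6950 → ψ = 0.5380
  ψ = 0.5380: g = 0.00232, g' = -0.6951 → ψ = 0.5414
Converged at ψ = 0.5413.
Compositions from xᵢ = zᵢ/(1+ψ(Kᵢ−1)), yᵢ = Kᵢxᵢ:
  1: x = 0.1432, y = 0.4124
  2: x = 0.2014, y = 0.3122
  3: x = 0.2562, y = 0.1716
  4: x = 0.3992, y = 0.1038

x_1 = 0.1432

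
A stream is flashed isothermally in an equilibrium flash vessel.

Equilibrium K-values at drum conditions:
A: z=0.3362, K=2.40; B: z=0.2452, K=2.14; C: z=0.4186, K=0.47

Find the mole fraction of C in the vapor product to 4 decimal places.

Material balance + equilibrium reduce to Σ zᵢ(Kᵢ−1)/(1+ψ(Kᵢ−1)) = 0.
Feasibility: ΣzᵢKᵢ = 1.5284, Σzᵢ/Kᵢ = 1.1453 — both > 1, two phases present.
Newton iteration, ψ⁰ = 0.41:
  ψ = 0.4100: g = 0.20607, g' = -0.6059 → ψ = 0.7501
  ψ = 0.7501: g = 0.01200, g' = -0.5734 → ψ = 0.7710
  ψ = 0.7710: g = -0.00006, g' = -0.5789 → ψ = 0.7709
Converged at ψ = 0.7709.
Compositions from xᵢ = zᵢ/(1+ψ(Kᵢ−1)), yᵢ = Kᵢxᵢ:
  A: x = 0.1617, y = 0.3881
  B: x = 0.1305, y = 0.2793
  C: x = 0.7078, y = 0.3327

y_C = 0.3327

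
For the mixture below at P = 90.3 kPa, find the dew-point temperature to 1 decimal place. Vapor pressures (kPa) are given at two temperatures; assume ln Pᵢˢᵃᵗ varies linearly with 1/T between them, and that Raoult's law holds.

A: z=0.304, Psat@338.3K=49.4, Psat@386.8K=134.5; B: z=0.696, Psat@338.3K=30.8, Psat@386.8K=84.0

T = 384.1 K

Dew-point temperature: Σzᵢ·P/Pᵢˢᵃᵗ(T) = 1. Interpolate ln Pᵢˢᵃᵗ = aᵢ + bᵢ/T.
  T = 338.3 K: ΣzᵢP/Pᵢˢᵃᵗ = 2.5962
  T = 386.8 K: ΣzᵢP/Pᵢˢᵃᵗ = 0.9523
  T = 362.6 K: ΣzᵢP/Pᵢˢᵃᵗ = 1.5190
  T = 374.7 K: ΣzᵢP/Pᵢˢᵃᵗ = 1.1937
  T = 380.8 K: ΣzᵢP/Pᵢˢᵃᵗ = 1.0633
  T = 383.8 K: ΣzᵢP/Pᵢˢᵃᵗ = 1.0058
  T = 385.3 K: ΣzᵢP/Pᵢˢᵃᵗ = 0.9786
Interpolating between 383.8 K and 385.3 K gives T ≈ 384.1 K.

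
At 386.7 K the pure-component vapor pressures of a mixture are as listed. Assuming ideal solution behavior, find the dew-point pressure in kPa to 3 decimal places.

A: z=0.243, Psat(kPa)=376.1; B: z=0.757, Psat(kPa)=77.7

At the dew point ψ → 1, so Σzᵢ/Kᵢ = 1 with Kᵢ = Pᵢˢᵃᵗ/P ⇒ 1/P = Σzᵢ/Pᵢˢᵃᵗ.
1/P = 0.243/376.1 + 0.757/77.7 = 0.010389 ⇒ P = 96.258 kPa

Pdew = 96.258 kPa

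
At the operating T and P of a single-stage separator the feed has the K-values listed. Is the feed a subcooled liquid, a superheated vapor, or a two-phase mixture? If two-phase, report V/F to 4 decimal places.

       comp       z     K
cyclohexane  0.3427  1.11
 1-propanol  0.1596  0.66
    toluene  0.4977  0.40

ΣzᵢKᵢ = 0.6848; Σzᵢ/Kᵢ = 1.7948.
Since ΣzᵢKᵢ < 1 the mixture is below its bubble point — single liquid phase.

subcooled liquid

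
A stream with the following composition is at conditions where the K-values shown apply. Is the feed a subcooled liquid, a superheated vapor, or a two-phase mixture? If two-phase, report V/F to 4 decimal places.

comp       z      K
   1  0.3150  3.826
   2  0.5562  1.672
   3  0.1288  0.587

ΣzᵢKᵢ = 2.2108; Σzᵢ/Kᵢ = 0.6344.
Since Σzᵢ/Kᵢ < 1 the mixture is above its dew point — single vapor phase.

superheated vapor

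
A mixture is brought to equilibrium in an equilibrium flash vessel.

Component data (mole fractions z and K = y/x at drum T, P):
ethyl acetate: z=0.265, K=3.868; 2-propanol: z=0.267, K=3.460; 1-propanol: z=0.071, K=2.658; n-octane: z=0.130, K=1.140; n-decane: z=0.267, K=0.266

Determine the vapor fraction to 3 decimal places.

ψ = 0.834

Let ψ = V/F and solve Σ zᵢ(Kᵢ−1)/(1+ψ(Kᵢ−1)) = 0.
Feasibility: ΣzᵢKᵢ = 2.357, Σzᵢ/Kᵢ = 1.290 — both > 1, two phases present.
Iterate (Newton) starting at ψ = 0.33:
  ψ = 0.330: g = 0.5879, g' = -1.402 → ψ = 0.749
  ψ = 0.749: g = 0.1058, g' = -1.171 → ψ = 0.840
  ψ = 0.840: g = -0.0081, g' = -1.373 → ψ = 0.834
Converged at ψ = 0.834.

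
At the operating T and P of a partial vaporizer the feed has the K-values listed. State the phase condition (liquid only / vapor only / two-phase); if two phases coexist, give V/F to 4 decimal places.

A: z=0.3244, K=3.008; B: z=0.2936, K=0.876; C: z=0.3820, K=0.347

ΣzᵢKᵢ = 1.3655; Σzᵢ/Kᵢ = 1.5439.
Both exceed 1, so a two-phase solution exists.
Let ψ = V/F and solve Σ zᵢ(Kᵢ−1)/(1+ψ(Kᵢ−1)) = 0.
Iterate (Newton) starting at ψ = 0.49:
  ψ = 0.4900: g = -0.07724, g' = -0.6897 → ψ = 0.3780
  ψ = 0.3780: g = 0.00092, g' = -0.7148 → ψ = 0.3793
Converged at ψ = 0.3793.

two-phase, V/F = 0.3793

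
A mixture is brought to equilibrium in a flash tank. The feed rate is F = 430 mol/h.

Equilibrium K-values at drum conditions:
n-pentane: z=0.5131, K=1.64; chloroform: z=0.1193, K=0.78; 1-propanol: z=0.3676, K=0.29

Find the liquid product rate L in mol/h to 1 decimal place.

Rachford–Rice: g(ψ) = Σ zᵢ(Kᵢ−1)/(1+ψ(Kᵢ−1)) = 0.
Check two-phase: ΣzᵢKᵢ = 1.0411 > 1 and Σzᵢ/Kᵢ = 1.7334 > 1, so g(0) = 0.0411 > 0 and g(1) = -0.7334 < 0.
Iterate (Newton) starting at ψ = 0.64:
  ψ = 0.6400: g = -0.27595, g' = -0.7361 → ψ = 0.2651
  ψ = 0.2651: g = -0.06864, g' = -0.4413 → ψ = 0.1096
  ψ = 0.1096: g = -0.00305, g' = -0.4075 → ψ = 0.1021
Converged at ψ = 0.1021.
Then V = ψ·F = 0.1021·430 = 43.9 mol/h and L = F − V = 386.1 mol/h.

L = 386.1 mol/h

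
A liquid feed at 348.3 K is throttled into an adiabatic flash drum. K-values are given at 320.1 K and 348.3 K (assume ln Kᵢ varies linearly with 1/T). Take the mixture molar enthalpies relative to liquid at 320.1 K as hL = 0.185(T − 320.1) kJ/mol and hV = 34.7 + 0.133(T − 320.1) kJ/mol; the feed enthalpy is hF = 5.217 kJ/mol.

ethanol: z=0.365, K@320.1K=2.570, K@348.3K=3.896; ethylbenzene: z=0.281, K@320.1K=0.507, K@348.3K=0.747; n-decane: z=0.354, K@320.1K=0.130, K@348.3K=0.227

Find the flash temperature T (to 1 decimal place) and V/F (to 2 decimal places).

T = 322.2 K, V/F = 0.14

Adiabatic flash: solve Rachford–Rice at each trial T, then check hF = ψ·hV(T) + (1−ψ)·hL(T).
  T = 320.1 K: K = (2.570, 0.507, 0.130), RR gives ψ = 0.112, H_out = 3.870 kJ/mol
  T = 348.3 K: K = (3.896, 0.747, 0.227), RR gives ψ = 0.413, H_out = 18.942 kJ/mol
  T = 334.2 K: K = (3.192, 0.620, 0.174), RR gives ψ = 0.276, H_out = 11.999 kJ/mol
  T = 327.1 K: K = (2.869, 0.562, 0.151), RR gives ψ = 0.199, H_out = 8.141 kJ/mol
  T = 323.6 K: K = (2.717, 0.534, 0.140), RR gives ψ = 0.157, H_out = 6.079 kJ/mol
  T = 321.9 K: K = (2.645, 0.521, 0.135), RR gives ψ = 0.136, H_out = 5.026 kJ/mol
Linear interpolation between T = 321.9 (H_out = 5.026) and T = 323.6 (H_out = 6.079) on hF = 5.217 gives T ≈ 322.2 K, at which ψ = 0.14.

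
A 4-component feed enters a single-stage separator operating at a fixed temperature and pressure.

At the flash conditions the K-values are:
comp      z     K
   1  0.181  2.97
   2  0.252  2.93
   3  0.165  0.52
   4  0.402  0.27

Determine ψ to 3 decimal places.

ψ = 0.362

Let ψ = V/F and solve Σ zᵢ(Kᵢ−1)/(1+ψ(Kᵢ−1)) = 0.
g(0) = ΣzᵢKᵢ − 1 = 0.470 and g(1) = 1 − Σzᵢ/Kᵢ = -0.953, so a root lies in (0, 1).
Newton iteration, ψ⁰ = 0.5:
  ψ = 0.500: g = -0.1392, g' = -1.018 → ψ = 0.363
  ψ = 0.363: g = -0.0016, g' = -1.016 → ψ = 0.362
Converged at ψ = 0.362.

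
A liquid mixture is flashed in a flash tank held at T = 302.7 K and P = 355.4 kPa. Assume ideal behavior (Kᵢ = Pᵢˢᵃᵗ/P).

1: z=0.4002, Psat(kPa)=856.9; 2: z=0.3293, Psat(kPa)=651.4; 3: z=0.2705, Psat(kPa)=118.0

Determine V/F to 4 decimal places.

Raoult's law: Kᵢ = Pᵢˢᵃᵗ/P = Pᵢˢᵃᵗ/355.4.
  K_1 = 856.9/355.4 = 2.411086, K_2 = 651.4/355.4 = 1.832864, K_3 = 118.0/355.4 = 0.332020
Rachford–Rice: g(V/F) = Σ zᵢ(Kᵢ−1)/(1+V/F(Kᵢ−1)) = 0.
Check two-phase: ΣzᵢKᵢ = 1.6583 > 1 and Σzᵢ/Kᵢ = 1.1604 > 1, so g(0) = 0.6583 > 0 and g(1) = -0.1604 < 0.
Newton iteration, V/F⁰ = 0.5:
  V/F = 0.5000: g = 0.25344, g' = -0.6599 → V/F = 0.8841
  V/F = 0.8841: g = -0.03205, g' = -0.9534 → V/F = 0.8504
  V/F = 0.8504: g = -0.00110, g' = -0.8899 → V/F = 0.8492
Converged at V/F = 0.8492.

V/F = 0.8492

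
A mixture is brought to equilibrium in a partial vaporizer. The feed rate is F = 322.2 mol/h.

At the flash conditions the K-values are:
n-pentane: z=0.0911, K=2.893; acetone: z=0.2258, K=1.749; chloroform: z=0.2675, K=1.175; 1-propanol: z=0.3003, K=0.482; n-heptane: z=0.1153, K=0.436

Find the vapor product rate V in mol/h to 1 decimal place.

V = 121.9 mol/h

Let β = V/F and solve Σ zᵢ(Kᵢ−1)/(1+β(Kᵢ−1)) = 0.
Check two-phase: ΣzᵢKᵢ = 1.1678 > 1 and Σzᵢ/Kᵢ = 1.2757 > 1, so g(0) = 0.1678 > 0 and g(1) = -0.2757 < 0.
Newton iteration, β⁰ = 0.32:
  β = 0.3200: g = 0.02234, g' = -0.3868 → β = 0.3778
  β = 0.3778: g = 0.00025, g' = -0.3789 → β = 0.3784
Converged at β = 0.3784.
Then V = β·F = 0.3784·322.2 = 121.9 mol/h and L = F − V = 200.3 mol/h.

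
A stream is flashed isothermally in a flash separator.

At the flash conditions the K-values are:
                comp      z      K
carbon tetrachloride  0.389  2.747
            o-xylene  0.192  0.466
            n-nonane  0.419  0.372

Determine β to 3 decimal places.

β = 0.300

Let β = V/F and solve Σ zᵢ(Kᵢ−1)/(1+β(Kᵢ−1)) = 0.
Feasibility: ΣzᵢKᵢ = 1.314, Σzᵢ/Kᵢ = 1.680 — both > 1, two phases present.
Iterate (Newton) starting at β = 0.4:
  β = 0.400: g = -0.0817, g' = -0.795 → β = 0.297
  β = 0.297: g = 0.0020, g' = -0.842 → β = 0.300
Converged at β = 0.300.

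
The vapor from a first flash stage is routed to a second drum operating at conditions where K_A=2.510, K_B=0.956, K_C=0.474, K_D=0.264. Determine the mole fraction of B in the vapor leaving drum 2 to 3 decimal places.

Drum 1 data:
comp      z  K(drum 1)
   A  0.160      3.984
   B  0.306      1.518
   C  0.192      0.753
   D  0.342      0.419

y_B (drum 2) = 0.361

Drum 1:
Let ψ₁ = V/F and solve Σ zᵢ(Kᵢ−1)/(1+ψ₁(Kᵢ−1)) = 0.
Check two-phase: ΣzᵢKᵢ = 1.390 > 1 and Σzᵢ/Kᵢ = 1.313 > 1, so g(0) = 0.390 > 0 and g(1) = -0.313 < 0.
Newton iteration, ψ₁⁰ = 0.5:
  ψ₁ = 0.500: g = -0.0167, g' = -0.526 → ψ₁ = 0.468
  ψ₁ = 0.468: g = 0.0001, g' = -0.534 → ψ₁ = 0.469
Converged at ψ₁ = 0.469.
Drum-1 compositions:
  A: x = 0.067, y = 0.266
  B: x = 0.246, y = 0.374
  C: x = 0.217, y = 0.163
  D: x = 0.470, y = 0.197
Drum-2 feed = drum-1 vapor: z₂ = (0.2658, 0.3738, 0.1635, 0.1969).
Drum 2:
Rachford–Rice: g(ψ₂) = Σ zᵢ(Kᵢ−1)/(1+ψ₂(Kᵢ−1)) = 0.
Check two-phase: ΣzᵢKᵢ = 1.154 > 1 and Σzᵢ/Kᵢ = 1.588 > 1, so g(0) = 0.154 > 0 and g(1) = -0.588 < 0.
Newton iteration, ψ₂⁰ = 0.5:
  ψ₂ = 0.500: g = -0.1341, g' = -0.548 → ψ₂ = 0.255
  ψ₂ = 0.255: g = -0.0047, g' = -0.539 → ψ₂ = 0.247
Converged at ψ₂ = 0.247.
  A: x = 0.194, y = 0.486
  B: x = 0.378, y = 0.361
  C: x = 0.188, y = 0.089
  D: x = 0.241, y = 0.064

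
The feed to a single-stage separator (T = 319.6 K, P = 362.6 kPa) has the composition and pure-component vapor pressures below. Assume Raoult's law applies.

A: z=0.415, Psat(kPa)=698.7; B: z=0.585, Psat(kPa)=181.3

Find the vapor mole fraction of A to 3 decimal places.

y_A = 0.675

Raoult's law: Kᵢ = Pᵢˢᵃᵗ/P = Pᵢˢᵃᵗ/362.6.
  K_A = 698.7/362.6 = 1.92692, K_B = 181.3/362.6 = 0.50000
Rachford–Rice: g(β) = Σ zᵢ(Kᵢ−1)/(1+β(Kᵢ−1)) = 0.
Check two-phase: ΣzᵢKᵢ = 1.092 > 1 and Σzᵢ/Kᵢ = 1.385 > 1, so g(0) = 0.092 > 0 and g(1) = -0.385 < 0.
Iterate (Newton) starting at β = 0.44:
  β = 0.440: g = -0.1018, g' = -0.420 → β = 0.198
  β = 0.198: g = 0.0004, g' = -0.435 → β = 0.199
Converged at β = 0.199.
Compositions from xᵢ = zᵢ/(1+β(Kᵢ−1)), yᵢ = Kᵢxᵢ:
  A: x = 0.350, y = 0.675
  B: x = 0.650, y = 0.325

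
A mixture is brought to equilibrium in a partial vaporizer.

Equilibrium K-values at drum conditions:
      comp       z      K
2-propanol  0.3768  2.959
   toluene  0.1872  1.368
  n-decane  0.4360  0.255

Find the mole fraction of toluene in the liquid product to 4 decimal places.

Rachford–Rice: g(ψ) = Σ zᵢ(Kᵢ−1)/(1+ψ(Kᵢ−1)) = 0.
Check two-phase: ΣzᵢKᵢ = 1.4822 > 1 and Σzᵢ/Kᵢ = 1.9740 > 1, so g(0) = 0.4822 > 0 and g(1) = -0.9740 < 0.
Newton iteration, ψ⁰ = 0.47:
  ψ = 0.4700: g = -0.05680, g' = -0.9834 → ψ = 0.4122
  ψ = 0.4122: g = -0.00062, g' = -0.9657 → ψ = 0.4116
Converged at ψ = 0.4116.
Compositions from xᵢ = zᵢ/(1+ψ(Kᵢ−1)), yᵢ = Kᵢxᵢ:
  2-propanol: x = 0.2086, y = 0.6172
  toluene: x = 0.1626, y = 0.2224
  n-decane: x = 0.6288, y = 0.1604

x_toluene = 0.1626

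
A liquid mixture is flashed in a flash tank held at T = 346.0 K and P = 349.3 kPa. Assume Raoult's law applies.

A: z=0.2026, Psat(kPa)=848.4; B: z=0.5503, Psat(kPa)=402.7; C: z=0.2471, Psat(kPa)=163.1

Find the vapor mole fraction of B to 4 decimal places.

y_B = 0.5703

Raoult's law: Kᵢ = Pᵢˢᵃᵗ/P = Pᵢˢᵃᵗ/349.3.
  K_A = 848.4/349.3 = 2.428858, K_B = 402.7/349.3 = 1.152877, K_C = 163.1/349.3 = 0.466934
Let ψ = V/F and solve Σ zᵢ(Kᵢ−1)/(1+ψ(Kᵢ−1)) = 0.
Check two-phase: ΣzᵢKᵢ = 1.2419 > 1 and Σzᵢ/Kᵢ = 1.0899 > 1, so g(0) = 0.2419 > 0 and g(1) = -0.0899 < 0.
Newton–Raphson from ψ = 0.31:
  ψ = 0.3100: g = 0.12315, g' = -0.3112 → ψ = 0.7058
  ψ = 0.7058: g = 0.00890, g' = -0.2935 → ψ = 0.7361
  ψ = 0.7361: g = -0.00008, g' = -0.2988 → ψ = 0.7358
Converged at ψ = 0.7358.
Compositions from xᵢ = zᵢ/(1+ψ(Kᵢ−1)), yᵢ = Kᵢxᵢ:
  A: x = 0.0988, y = 0.2399
  B: x = 0.4947, y = 0.5703
  C: x = 0.4066, y = 0.1898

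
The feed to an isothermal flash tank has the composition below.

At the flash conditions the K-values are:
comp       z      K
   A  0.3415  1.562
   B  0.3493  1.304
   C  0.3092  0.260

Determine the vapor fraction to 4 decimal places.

Material balance + equilibrium reduce to Σ zᵢ(Kᵢ−1)/(1+ψ(Kᵢ−1)) = 0.
Feasibility: ΣzᵢKᵢ = 1.0693, Σzᵢ/Kᵢ = 1.6757 — both > 1, two phases present.
Newton iteration, ψ⁰ = 0.5:
  ψ = 0.5000: g = -0.12119, g' = -0.5167 → ψ = 0.2654
  ψ = 0.2654: g = -0.01947, g' = -0.3715 → ψ = 0.2130
  ψ = 0.2130: g = -0.00050, g' = -0.3531 → ψ = 0.2116
Converged at ψ = 0.2116.

ψ = 0.2116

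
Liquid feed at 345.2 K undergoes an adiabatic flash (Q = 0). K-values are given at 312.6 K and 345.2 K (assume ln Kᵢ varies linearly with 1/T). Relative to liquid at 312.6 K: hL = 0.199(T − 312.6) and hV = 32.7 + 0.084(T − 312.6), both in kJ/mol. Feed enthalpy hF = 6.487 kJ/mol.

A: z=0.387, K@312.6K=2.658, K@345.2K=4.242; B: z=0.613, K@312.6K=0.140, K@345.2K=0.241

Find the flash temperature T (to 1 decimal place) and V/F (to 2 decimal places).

T = 320.4 K, V/F = 0.15

Adiabatic flash: solve Rachford–Rice at each trial T, then check hF = ψ·hV(T) + (1−ψ)·hL(T).
  T = 312.6 K: K = (2.658, 0.140), RR gives ψ = 0.080, H_out = 2.625 kJ/mol
  T = 345.2 K: K = (4.242, 0.241), RR gives ψ = 0.321, H_out = 15.775 kJ/mol
  T = 328.9 K: K = (3.397, 0.186), RR gives ψ = 0.220, H_out = 10.019 kJ/mol
  T = 320.8 K: K = (3.017, 0.162), RR gives ψ = 0.158, H_out = 6.647 kJ/mol
  T = 316.7 K: K = (2.834, 0.151), RR gives ψ = 0.121, H_out = 4.731 kJ/mol
  T = 318.8 K: K = (2.927, 0.157), RR gives ψ = 0.141, H_out = 5.733 kJ/mol
Linear interpolation between T = 318.8 (H_out = 5.733) and T = 320.8 (H_out = 6.647) on hF = 6.487 gives T ≈ 320.4 K, at which ψ = 0.15.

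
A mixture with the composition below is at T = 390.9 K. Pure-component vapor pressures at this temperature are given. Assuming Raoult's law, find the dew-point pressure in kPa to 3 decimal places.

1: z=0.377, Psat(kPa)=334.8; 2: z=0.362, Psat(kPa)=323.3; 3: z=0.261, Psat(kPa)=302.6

Pdew = 321.722 kPa

At the dew point ψ → 1, so Σzᵢ/Kᵢ = 1 with Kᵢ = Pᵢˢᵃᵗ/P ⇒ 1/P = Σzᵢ/Pᵢˢᵃᵗ.
1/P = 0.377/334.8 + 0.362/323.3 + 0.261/302.6 = 0.003108 ⇒ P = 321.722 kPa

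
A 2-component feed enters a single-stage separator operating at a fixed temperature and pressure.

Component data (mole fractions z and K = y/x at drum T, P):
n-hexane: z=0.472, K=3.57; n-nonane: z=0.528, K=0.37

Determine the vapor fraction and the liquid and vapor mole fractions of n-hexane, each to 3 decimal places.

Let ψ = V/F and solve Σ zᵢ(Kᵢ−1)/(1+ψ(Kᵢ−1)) = 0.
g(0) = ΣzᵢKᵢ − 1 = 0.880 and g(1) = 1 − Σzᵢ/Kᵢ = -0.559, so a root lies in (0, 1).
Binary case is linear: z₁(K₁−1)(1+ψ(K₂−1)) + z₂(K₂−1)(1+ψ(K₁−1)) = 0
⇒ ψ = [z₁(K₁−1)+z₂(K₂−1)] / [−(K₁−1)(K₂−1)] = 0.8804/1.6191 = 0.544
Compositions from xᵢ = zᵢ/(1+ψ(Kᵢ−1)), yᵢ = Kᵢxᵢ:
  n-hexane: x = 0.197, y = 0.703
  n-nonane: x = 0.803, y = 0.297

ψ = 0.544, x_n-hexane = 0.197, y_n-hexane = 0.703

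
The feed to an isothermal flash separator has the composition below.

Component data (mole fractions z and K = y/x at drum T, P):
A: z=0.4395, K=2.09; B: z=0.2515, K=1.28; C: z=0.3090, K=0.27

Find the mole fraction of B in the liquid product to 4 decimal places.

Material balance + equilibrium reduce to Σ zᵢ(Kᵢ−1)/(1+β(Kᵢ−1)) = 0.
Check two-phase: ΣzᵢKᵢ = 1.3239 > 1 and Σzᵢ/Kᵢ = 1.5512 > 1, so g(0) = 0.3239 > 0 and g(1) = -0.5512 < 0.
Newton iteration, β⁰ = 0.32:
  β = 0.3200: g = 0.12548, g' = -0.5840 → β = 0.5349
  β = 0.5349: g = -0.00619, g' = -0.6665 → β = 0.5256
  β = 0.5256: g = -0.00003, g' = -0.6595 → β = 0.5255
Converged at β = 0.5255.
Compositions from xᵢ = zᵢ/(1+β(Kᵢ−1)), yᵢ = Kᵢxᵢ:
  A: x = 0.2794, y = 0.5840
  B: x = 0.2192, y = 0.2806
  C: x = 0.5013, y = 0.1354

x_B = 0.2192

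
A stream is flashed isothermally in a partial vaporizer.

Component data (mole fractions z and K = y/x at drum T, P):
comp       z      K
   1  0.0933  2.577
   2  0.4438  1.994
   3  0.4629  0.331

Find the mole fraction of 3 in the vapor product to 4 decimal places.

y_3 = 0.2046

Material balance + equilibrium reduce to Σ zᵢ(Kᵢ−1)/(1+β(Kᵢ−1)) = 0.
g(0) = ΣzᵢKᵢ − 1 = 0.2786 and g(1) = 1 − Σzᵢ/Kᵢ = -0.6573, so a root lies in (0, 1).
Newton iteration, β⁰ = 0.5:
  β = 0.5000: g = -0.08839, g' = -0.7360 → β = 0.3799
  β = 0.3799: g = -0.00298, g' = -0.6942 → β = 0.3756
Converged at β = 0.3756.
Compositions from xᵢ = zᵢ/(1+β(Kᵢ−1)), yᵢ = Kᵢxᵢ:
  1: x = 0.0586, y = 0.1510
  2: x = 0.3232, y = 0.6444
  3: x = 0.6183, y = 0.2046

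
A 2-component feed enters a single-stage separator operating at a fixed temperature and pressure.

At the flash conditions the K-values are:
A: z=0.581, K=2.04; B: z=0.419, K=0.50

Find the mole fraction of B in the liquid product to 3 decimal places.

x_B = 0.675

Material balance + equilibrium reduce to Σ zᵢ(Kᵢ−1)/(1+V/F(Kᵢ−1)) = 0.
g(0) = ΣzᵢKᵢ − 1 = 0.395 and g(1) = 1 − Σzᵢ/Kᵢ = -0.123, so a root lies in (0, 1).
Binary case is linear: z₁(K₁−1)(1+V/F(K₂−1)) + z₂(K₂−1)(1+V/F(K₁−1)) = 0
⇒ V/F = [z₁(K₁−1)+z₂(K₂−1)] / [−(K₁−1)(K₂−1)] = 0.3947/0.5200 = 0.759
Compositions from xᵢ = zᵢ/(1+V/F(Kᵢ−1)), yᵢ = Kᵢxᵢ:
  A: x = 0.325, y = 0.662
  B: x = 0.675, y = 0.338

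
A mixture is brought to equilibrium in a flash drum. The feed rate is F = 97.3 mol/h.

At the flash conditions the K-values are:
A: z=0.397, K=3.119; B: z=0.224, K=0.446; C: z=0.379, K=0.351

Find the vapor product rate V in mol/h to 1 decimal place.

V = 35.2 mol/h

Newton–Raphson from ψ = 0.5:
  ψ = 0.500: g = -0.1273, g' = -0.902 → ψ = 0.359
  ψ = 0.359: g = 0.0024, g' = -0.954 → ψ = 0.361
Converged at ψ = 0.361.
Then V = ψ·F = 0.3613·97.3 = 35.2 mol/h and L = F − V = 62.1 mol/h.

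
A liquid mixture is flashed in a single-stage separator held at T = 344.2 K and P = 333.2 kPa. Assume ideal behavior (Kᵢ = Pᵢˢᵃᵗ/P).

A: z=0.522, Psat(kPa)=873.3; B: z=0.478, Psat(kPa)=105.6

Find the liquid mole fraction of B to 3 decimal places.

x_B = 0.704

Raoult's law: Kᵢ = Pᵢˢᵃᵗ/P = Pᵢˢᵃᵗ/333.2.
  K_A = 873.3/333.2 = 2.62095, K_B = 105.6/333.2 = 0.31693
Material balance + equilibrium reduce to Σ zᵢ(Kᵢ−1)/(1+ψ(Kᵢ−1)) = 0.
Feasibility: ΣzᵢKᵢ = 1.520, Σzᵢ/Kᵢ = 1.707 — both > 1, two phases present.
Binary case is linear: z₁(K₁−1)(1+ψ(K₂−1)) + z₂(K₂−1)(1+ψ(K₁−1)) = 0
⇒ ψ = [z₁(K₁−1)+z₂(K₂−1)] / [−(K₁−1)(K₂−1)] = 0.5196/1.1072 = 0.469
Compositions from xᵢ = zᵢ/(1+ψ(Kᵢ−1)), yᵢ = Kᵢxᵢ:
  A: x = 0.296, y = 0.777
  B: x = 0.704, y = 0.223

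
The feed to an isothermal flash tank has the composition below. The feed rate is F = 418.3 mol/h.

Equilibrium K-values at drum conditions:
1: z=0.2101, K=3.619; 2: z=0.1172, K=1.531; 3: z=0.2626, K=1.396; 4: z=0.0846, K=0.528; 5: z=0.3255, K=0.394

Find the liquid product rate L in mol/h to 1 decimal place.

Material balance + equilibrium reduce to Σ zᵢ(Kᵢ−1)/(1+β(Kᵢ−1)) = 0.
g(0) = ΣzᵢKᵢ − 1 = 0.4793 and g(1) = 1 − Σzᵢ/Kᵢ = -0.3091, so a root lies in (0, 1).
Newton iteration, β⁰ = 0.5:
  β = 0.5000: g = 0.03897, g' = -0.5979 → β = 0.5652
  β = 0.5652: g = 0.00024, g' = -0.5929 → β = 0.5656
Converged at β = 0.5656.
Then V = β·F = 0.5656·418.3 = 236.6 mol/h and L = F − V = 181.7 mol/h.

L = 181.7 mol/h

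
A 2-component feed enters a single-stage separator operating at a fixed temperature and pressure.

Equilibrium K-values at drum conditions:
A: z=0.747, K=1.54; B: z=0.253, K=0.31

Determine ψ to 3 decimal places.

ψ = 0.614

Newton–Raphson from ψ = 0.5:
  ψ = 0.500: g = 0.0511, g' = -0.416 → ψ = 0.623
  ψ = 0.623: g = -0.0043, g' = -0.492 → ψ = 0.614
Converged at ψ = 0.614.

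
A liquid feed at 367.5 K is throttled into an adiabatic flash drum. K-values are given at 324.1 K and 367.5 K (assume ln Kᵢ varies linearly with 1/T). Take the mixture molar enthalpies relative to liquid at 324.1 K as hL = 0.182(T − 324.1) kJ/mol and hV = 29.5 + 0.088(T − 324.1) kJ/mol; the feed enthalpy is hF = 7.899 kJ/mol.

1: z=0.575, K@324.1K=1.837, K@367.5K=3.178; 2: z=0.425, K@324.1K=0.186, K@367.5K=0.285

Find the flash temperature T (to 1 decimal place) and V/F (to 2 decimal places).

T = 327.3 K, V/F = 0.25

Adiabatic flash: solve Rachford–Rice at each trial T, then check hF = ψ·hV(T) + (1−ψ)·hL(T).
  T = 324.1 K: K = (1.837, 0.186), RR gives ψ = 0.199, H_out = 5.859 kJ/mol
  T = 367.5 K: K = (3.178, 0.285), RR gives ψ = 0.609, H_out = 23.381 kJ/mol
  T = 345.8 K: K = (2.458, 0.233), RR gives ψ = 0.459, H_out = 16.541 kJ/mol
  T = 335.0 K: K = (2.136, 0.209), RR gives ψ = 0.353, H_out = 12.040 kJ/mol
  T = 329.6 K: K = (1.985, 0.198), RR gives ψ = 0.285, H_out = 9.263 kJ/mol
  T = 326.9 K: K = (1.911, 0.192), RR gives ψ = 0.245, H_out = 7.679 kJ/mol
  T = 328.2 K: K = (1.947, 0.195), RR gives ψ = 0.265, H_out = 8.461 kJ/mol
Linear interpolation between T = 326.9 (H_out = 7.679) and T = 328.2 (H_out = 8.461) on hF = 7.899 gives T ≈ 327.3 K, at which ψ = 0.25.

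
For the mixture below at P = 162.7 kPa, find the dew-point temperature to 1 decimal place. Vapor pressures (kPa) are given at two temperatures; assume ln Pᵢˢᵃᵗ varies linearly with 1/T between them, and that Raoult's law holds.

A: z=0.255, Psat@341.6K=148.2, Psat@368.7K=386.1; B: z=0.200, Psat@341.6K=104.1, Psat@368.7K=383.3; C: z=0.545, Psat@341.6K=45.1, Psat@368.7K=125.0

Dew-point temperature: Σzᵢ·P/Pᵢˢᵃᵗ(T) = 1. Interpolate ln Pᵢˢᵃᵗ = aᵢ + bᵢ/T.
  T = 341.6 K: ΣzᵢP/Pᵢˢᵃᵗ = 2.5586
  T = 368.7 K: ΣzᵢP/Pᵢˢᵃᵗ = 0.9017
  T = 355.1 K: ΣzᵢP/Pᵢˢᵃᵗ = 1.4903
  T = 361.9 K: ΣzᵢP/Pᵢˢᵃᵗ = 1.1535
  T = 365.3 K: ΣzᵢP/Pᵢˢᵃᵗ = 1.0186
  T = 367.0 K: ΣzᵢP/Pᵢˢᵃᵗ = 0.9581
Interpolating between 365.3 K and 367.0 K gives T ≈ 365.8 K.

T = 365.8 K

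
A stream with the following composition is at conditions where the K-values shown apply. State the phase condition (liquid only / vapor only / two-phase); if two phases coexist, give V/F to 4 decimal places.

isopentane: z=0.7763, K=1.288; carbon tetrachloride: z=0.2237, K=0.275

ΣzᵢKᵢ = 1.0614; Σzᵢ/Kᵢ = 1.4162.
Both exceed 1, so a two-phase solution exists.
Rachford–Rice: g(ψ) = Σ zᵢ(Kᵢ−1)/(1+ψ(Kᵢ−1)) = 0.
Binary case is linear: z₁(K₁−1)(1+ψ(K₂−1)) + z₂(K₂−1)(1+ψ(K₁−1)) = 0
⇒ ψ = [z₁(K₁−1)+z₂(K₂−1)] / [−(K₁−1)(K₂−1)] = 0.06139/0.20880 = 0.2940

two-phase, V/F = 0.2940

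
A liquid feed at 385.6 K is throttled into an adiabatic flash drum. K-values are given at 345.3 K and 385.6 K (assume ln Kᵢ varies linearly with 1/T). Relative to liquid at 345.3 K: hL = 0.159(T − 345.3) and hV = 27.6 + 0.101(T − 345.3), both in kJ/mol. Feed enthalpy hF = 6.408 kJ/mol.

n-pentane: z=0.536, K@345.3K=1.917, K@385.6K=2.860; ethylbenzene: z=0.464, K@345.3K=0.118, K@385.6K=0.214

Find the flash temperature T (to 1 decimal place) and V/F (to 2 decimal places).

T = 353.0 K, V/F = 0.19

Adiabatic flash: solve Rachford–Rice at each trial T, then check hF = ψ·hV(T) + (1−ψ)·hL(T).
  T = 345.3 K: K = (1.917, 0.118), RR gives ψ = 0.102, H_out = 2.807 kJ/mol
  T = 385.6 K: K = (2.860, 0.214), RR gives ψ = 0.432, H_out = 17.333 kJ/mol
  T = 365.5 K: K = (2.369, 0.162), RR gives ψ = 0.300, H_out = 11.149 kJ/mol
  T = 355.4 K: K = (2.137, 0.139), RR gives ψ = 0.214, H_out = 7.397 kJ/mol
  T = 350.4 K: K = (2.027, 0.128), RR gives ψ = 0.163, H_out = 5.260 kJ/mol
  T = 352.9 K: K = (2.082, 0.133), RR gives ψ = 0.190, H_out = 6.357 kJ/mol
  T = 354.1 K: K = (2.108, 0.136), RR gives ψ = 0.202, H_out = 6.863 kJ/mol
Linear interpolation between T = 352.9 (H_out = 6.357) and T = 354.1 (H_out = 6.863) on hF = 6.408 gives T ≈ 353.0 K, at which ψ = 0.19.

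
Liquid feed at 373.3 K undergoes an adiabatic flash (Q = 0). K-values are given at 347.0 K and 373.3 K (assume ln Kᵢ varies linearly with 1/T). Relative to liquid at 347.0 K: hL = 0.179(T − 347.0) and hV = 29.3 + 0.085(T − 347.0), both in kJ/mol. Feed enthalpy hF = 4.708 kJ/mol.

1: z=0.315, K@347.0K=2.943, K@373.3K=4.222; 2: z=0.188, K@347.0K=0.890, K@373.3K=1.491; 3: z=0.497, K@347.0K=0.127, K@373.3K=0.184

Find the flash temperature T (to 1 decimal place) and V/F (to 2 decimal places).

T = 349.9 K, V/F = 0.14

Adiabatic flash: solve Rachford–Rice at each trial T, then check hF = ψ·hV(T) + (1−ψ)·hL(T).
  T = 347.0 K: K = (2.943, 0.890, 0.127), RR gives ψ = 0.113, H_out = 3.301 kJ/mol
  T = 373.3 K: K = (4.222, 1.491, 0.184), RR gives ψ = 0.342, H_out = 13.870 kJ/mol
  T = 360.1 K: K = (3.546, 1.162, 0.154), RR gives ψ = 0.239, H_out = 9.067 kJ/mol
  T = 353.6 K: K = (3.238, 1.020, 0.140), RR gives ψ = 0.181, H_out = 6.360 kJ/mol
  T = 350.3 K: K = (3.088, 0.954, 0.133), RR gives ψ = 0.148, H_out = 4.875 kJ/mol
  T = 348.6 K: K = (3.013, 0.920, 0.130), RR gives ψ = 0.130, H_out = 4.076 kJ/mol
Linear interpolation between T = 348.6 (H_out = 4.076) and T = 350.3 (H_out = 4.875) on hF = 4.708 gives T ≈ 349.9 K, at which ψ = 0.14.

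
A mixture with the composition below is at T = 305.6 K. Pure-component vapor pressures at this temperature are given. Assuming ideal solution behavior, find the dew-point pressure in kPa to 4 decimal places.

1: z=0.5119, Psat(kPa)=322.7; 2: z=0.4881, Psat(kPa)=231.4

At the dew point ψ → 1, so Σzᵢ/Kᵢ = 1 with Kᵢ = Pᵢˢᵃᵗ/P ⇒ 1/P = Σzᵢ/Pᵢˢᵃᵗ.
1/P = 0.5119/322.7 + 0.4881/231.4 = 0.0036956 ⇒ P = 270.5893 kPa

Pdew = 270.5893 kPa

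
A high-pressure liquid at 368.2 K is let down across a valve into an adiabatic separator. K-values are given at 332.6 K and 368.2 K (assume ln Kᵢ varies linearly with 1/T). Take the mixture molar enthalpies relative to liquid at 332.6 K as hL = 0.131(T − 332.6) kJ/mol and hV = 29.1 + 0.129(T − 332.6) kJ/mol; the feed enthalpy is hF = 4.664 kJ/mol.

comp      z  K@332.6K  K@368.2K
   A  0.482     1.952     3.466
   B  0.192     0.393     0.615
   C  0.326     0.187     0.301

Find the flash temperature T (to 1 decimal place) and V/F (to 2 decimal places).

Adiabatic flash: solve Rachford–Rice at each trial T, then check hF = ψ·hV(T) + (1−ψ)·hL(T).
  T = 332.6 K: K = (1.952, 0.393, 0.187), RR gives ψ = 0.109, H_out = 3.177 kJ/mol
  T = 368.2 K: K = (3.466, 0.615, 0.301), RR gives ψ = 0.591, H_out = 21.811 kJ/mol
  T = 350.4 K: K = (2.639, 0.497, 0.240), RR gives ψ = 0.401, H_out = 13.973 kJ/mol
  T = 341.5 K: K = (2.279, 0.443, 0.213), RR gives ψ = 0.278, H_out = 9.239 kJ/mol
  T = 337.1 K: K = (2.113, 0.418, 0.200), RR gives ψ = 0.202, H_out = 6.473 kJ/mol
  T = 334.9 K: K = (2.033, 0.406, 0.193), RR gives ψ = 0.159, H_out = 4.932 kJ/mol
Linear interpolation between T = 332.6 (H_out = 3.177) and T = 334.9 (H_out = 4.932) on hF = 4.664 gives T ≈ 334.5 K, at which ψ = 0.15.

T = 334.5 K, V/F = 0.15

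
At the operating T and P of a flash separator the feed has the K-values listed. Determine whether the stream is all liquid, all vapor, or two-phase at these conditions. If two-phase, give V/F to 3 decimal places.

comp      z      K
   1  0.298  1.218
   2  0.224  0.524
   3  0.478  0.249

ΣzᵢKᵢ = 0.599; Σzᵢ/Kᵢ = 2.592.
Since ΣzᵢKᵢ < 1 the mixture is below its bubble point — single liquid phase.

all liquid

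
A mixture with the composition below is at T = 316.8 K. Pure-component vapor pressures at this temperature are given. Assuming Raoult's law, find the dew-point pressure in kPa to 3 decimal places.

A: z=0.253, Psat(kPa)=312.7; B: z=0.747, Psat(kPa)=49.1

Pdew = 62.411 kPa

At the dew point ψ → 1, so Σzᵢ/Kᵢ = 1 with Kᵢ = Pᵢˢᵃᵗ/P ⇒ 1/P = Σzᵢ/Pᵢˢᵃᵗ.
1/P = 0.253/312.7 + 0.747/49.1 = 0.016023 ⇒ P = 62.411 kPa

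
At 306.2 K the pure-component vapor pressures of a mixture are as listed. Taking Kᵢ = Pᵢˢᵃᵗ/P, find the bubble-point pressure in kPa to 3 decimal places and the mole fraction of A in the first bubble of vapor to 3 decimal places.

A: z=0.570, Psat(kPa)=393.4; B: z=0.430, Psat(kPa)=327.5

At the bubble point ψ → 0, so ΣzᵢKᵢ = 1 with Kᵢ = Pᵢˢᵃᵗ/P ⇒ P = ΣzᵢPᵢˢᵃᵗ.
P = 0.570·393.4 + 0.430·327.5 = 365.063 kPa
yᵢ = zᵢPᵢˢᵃᵗ/P ⇒ y_A = 0.570·393.4/365.063 = 0.614

Pbub = 365.063 kPa, y_A = 0.614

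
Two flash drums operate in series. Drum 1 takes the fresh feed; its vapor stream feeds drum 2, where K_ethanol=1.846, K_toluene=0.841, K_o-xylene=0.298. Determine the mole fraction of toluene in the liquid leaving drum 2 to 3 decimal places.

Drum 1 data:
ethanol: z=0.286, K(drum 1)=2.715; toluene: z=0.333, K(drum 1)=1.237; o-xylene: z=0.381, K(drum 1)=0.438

Drum 1:
Newton iteration, ψ₁⁰ = 0.57:
  ψ₁ = 0.570: g = 0.0025, g' = -0.490 → ψ₁ = 0.575
Converged at ψ₁ = 0.575.
Drum-1 compositions:
  ethanol: x = 0.144, y = 0.391
  toluene: x = 0.293, y = 0.363
  o-xylene: x = 0.563, y = 0.247
Drum-2 feed = drum-1 vapor: z₂ = (0.3909, 0.3625, 0.2466).
Drum 2:
Iterate (Newton) starting at ψ₂ = 0.5:
  ψ₂ = 0.500: g = -0.0969, g' = -0.437 → ψ₂ = 0.278
  ψ₂ = 0.278: g = -0.0078, g' = -0.381 → ψ₂ = 0.258
Converged at ψ₂ = 0.258.
  ethanol: x = 0.321, y = 0.592
  toluene: x = 0.378, y = 0.318
  o-xylene: x = 0.301, y = 0.090

x_toluene (drum 2) = 0.378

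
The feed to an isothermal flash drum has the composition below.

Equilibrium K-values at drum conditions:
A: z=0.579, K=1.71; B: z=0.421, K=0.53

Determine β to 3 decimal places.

β = 0.639

Rachford–Rice: g(β) = Σ zᵢ(Kᵢ−1)/(1+β(Kᵢ−1)) = 0.
Check two-phase: ΣzᵢKᵢ = 1.213 > 1 and Σzᵢ/Kᵢ = 1.133 > 1, so g(0) = 0.213 > 0 and g(1) = -0.133 < 0.
Binary case is linear: z₁(K₁−1)(1+β(K₂−1)) + z₂(K₂−1)(1+β(K₁−1)) = 0
⇒ β = [z₁(K₁−1)+z₂(K₂−1)] / [−(K₁−1)(K₂−1)] = 0.2132/0.3337 = 0.639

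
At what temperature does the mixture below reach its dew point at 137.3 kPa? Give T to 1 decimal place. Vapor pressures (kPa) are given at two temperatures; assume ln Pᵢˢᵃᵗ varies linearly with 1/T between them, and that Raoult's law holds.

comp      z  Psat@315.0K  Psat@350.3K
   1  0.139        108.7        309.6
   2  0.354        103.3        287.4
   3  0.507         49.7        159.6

T = 336.7 K

Dew-point temperature: Σzᵢ·P/Pᵢˢᵃᵗ(T) = 1. Interpolate ln Pᵢˢᵃᵗ = aᵢ + bᵢ/T.
  T = 315.0 K: ΣzᵢP/Pᵢˢᵃᵗ = 2.0467
  T = 350.3 K: ΣzᵢP/Pᵢˢᵃᵗ = 0.6669
  T = 332.6 K: ΣzᵢP/Pᵢˢᵃᵗ = 1.1353
  T = 341.5 K: ΣzᵢP/Pᵢˢᵃᵗ = 0.8628
  T = 337.1 K: ΣzᵢP/Pᵢˢᵃᵗ = 0.9863
  T = 334.9 K: ΣzᵢP/Pᵢˢᵃᵗ = 1.0560
Interpolating between 334.9 K and 337.1 K gives T ≈ 336.7 K.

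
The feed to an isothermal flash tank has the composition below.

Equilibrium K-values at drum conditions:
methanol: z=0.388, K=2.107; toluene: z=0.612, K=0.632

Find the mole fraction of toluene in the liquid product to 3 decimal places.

x_toluene = 0.751

Material balance + equilibrium reduce to Σ zᵢ(Kᵢ−1)/(1+ψ(Kᵢ−1)) = 0.
Feasibility: ΣzᵢKᵢ = 1.204, Σzᵢ/Kᵢ = 1.153 — both > 1, two phases present.
Iterate (Newton) starting at ψ = 0.45:
  ψ = 0.450: g = 0.0168, g' = -0.331 → ψ = 0.501
  ψ = 0.501: g = 0.0003, g' = -0.321 → ψ = 0.502
Converged at ψ = 0.502.
Compositions from xᵢ = zᵢ/(1+ψ(Kᵢ−1)), yᵢ = Kᵢxᵢ:
  methanol: x = 0.249, y = 0.526
  toluene: x = 0.751, y = 0.474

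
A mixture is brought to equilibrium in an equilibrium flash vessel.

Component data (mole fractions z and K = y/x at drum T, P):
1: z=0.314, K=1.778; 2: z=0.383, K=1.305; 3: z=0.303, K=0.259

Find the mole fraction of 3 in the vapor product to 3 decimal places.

y_3 = 0.105

Let ψ = V/F and solve Σ zᵢ(Kᵢ−1)/(1+ψ(Kᵢ−1)) = 0.
Check two-phase: ΣzᵢKᵢ = 1.137 > 1 and Σzᵢ/Kᵢ = 1.640 > 1, so g(0) = 0.137 > 0 and g(1) = -0.640 < 0.
Newton iteration, ψ⁰ = 0.5:
  ψ = 0.500: g = -0.0794, g' = -0.545 → ψ = 0.354
  ψ = 0.354: g = -0.0075, g' = -0.452 → ψ = 0.338
Converged at ψ = 0.338.
Compositions from xᵢ = zᵢ/(1+ψ(Kᵢ−1)), yᵢ = Kᵢxᵢ:
  1: x = 0.249, y = 0.442
  2: x = 0.347, y = 0.453
  3: x = 0.404, y = 0.105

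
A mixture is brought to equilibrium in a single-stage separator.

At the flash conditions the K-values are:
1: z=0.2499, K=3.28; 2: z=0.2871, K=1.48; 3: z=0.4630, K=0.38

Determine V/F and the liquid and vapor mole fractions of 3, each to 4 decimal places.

Material balance + equilibrium reduce to Σ zᵢ(Kᵢ−1)/(1+V/F(Kᵢ−1)) = 0.
Feasibility: ΣzᵢKᵢ = 1.4205, Σzᵢ/Kᵢ = 1.4886 — both > 1, two phases present.
Iterate (Newton) starting at V/F = 0.52:
  V/F = 0.5200: g = -0.05267, g' = -0.7019 → V/F = 0.4450
  V/F = 0.4450: g = -0.00004, g' = -0.7044 → V/F = 0.4449
Converged at V/F = 0.4449.
Compositions from xᵢ = zᵢ/(1+V/F(Kᵢ−1)), yᵢ = Kᵢxᵢ:
  1: x = 0.1241, y = 0.4069
  2: x = 0.2366, y = 0.3501
  3: x = 0.6394, y = 0.2430

V/F = 0.4449, x_3 = 0.6394, y_3 = 0.2430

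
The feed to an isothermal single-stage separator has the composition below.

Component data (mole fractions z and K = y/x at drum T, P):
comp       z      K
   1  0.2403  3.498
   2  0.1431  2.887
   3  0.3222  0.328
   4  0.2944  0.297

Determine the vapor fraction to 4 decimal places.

Let ψ = V/F and solve Σ zᵢ(Kᵢ−1)/(1+ψ(Kᵢ−1)) = 0.
g(0) = ΣzᵢKᵢ − 1 = 0.4468 and g(1) = 1 − Σzᵢ/Kᵢ = -1.0918, so a root lies in (0, 1).
Newton–Raphson from ψ = 0.5:
  ψ = 0.5000: g = -0.23938, g' = -1.1073 → ψ = 0.2838
  ψ = 0.2838: g = 0.00099, g' = -1.1787 → ψ = 0.2847
Converged at ψ = 0.2847.

ψ = 0.2847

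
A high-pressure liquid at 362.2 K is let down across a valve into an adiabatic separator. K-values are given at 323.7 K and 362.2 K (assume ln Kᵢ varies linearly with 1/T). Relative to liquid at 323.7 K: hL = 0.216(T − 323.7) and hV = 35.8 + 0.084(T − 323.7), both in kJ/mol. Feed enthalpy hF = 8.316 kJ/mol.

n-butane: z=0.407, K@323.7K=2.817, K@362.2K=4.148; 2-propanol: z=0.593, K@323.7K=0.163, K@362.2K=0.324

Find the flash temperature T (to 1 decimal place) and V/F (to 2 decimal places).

Adiabatic flash: solve Rachford–Rice at each trial T, then check hF = ψ·hV(T) + (1−ψ)·hL(T).
  T = 323.7 K: K = (2.817, 0.163), RR gives ψ = 0.160, H_out = 5.724 kJ/mol
  T = 362.2 K: K = (4.148, 0.324), RR gives ψ = 0.414, H_out = 21.024 kJ/mol
  T = 342.9 K: K = (3.454, 0.234), RR gives ψ = 0.290, H_out = 13.785 kJ/mol
  T = 333.3 K: K = (3.128, 0.196), RR gives ψ = 0.228, H_out = 9.941 kJ/mol
  T = 328.5 K: K = (2.971, 0.179), RR gives ψ = 0.195, H_out = 7.892 kJ/mol
  T = 330.9 K: K = (3.049, 0.188), RR gives ψ = 0.212, H_out = 8.930 kJ/mol
Linear interpolation between T = 328.5 (H_out = 7.892) and T = 330.9 (H_out = 8.930) on hF = 8.316 gives T ≈ 329.5 K, at which ψ = 0.20.

T = 329.5 K, V/F = 0.20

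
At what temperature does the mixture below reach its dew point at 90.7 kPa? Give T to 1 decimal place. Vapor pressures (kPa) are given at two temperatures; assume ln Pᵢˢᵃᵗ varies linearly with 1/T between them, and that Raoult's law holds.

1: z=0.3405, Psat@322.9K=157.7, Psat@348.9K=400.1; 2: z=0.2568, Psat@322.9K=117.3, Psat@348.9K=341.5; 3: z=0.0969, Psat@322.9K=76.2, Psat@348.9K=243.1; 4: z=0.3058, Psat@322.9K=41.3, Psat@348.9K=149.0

Dew-point temperature: Σzᵢ·P/Pᵢˢᵃᵗ(T) = 1. Interpolate ln Pᵢˢᵃᵗ = aᵢ + bᵢ/T.
  T = 322.9 K: ΣzᵢP/Pᵢˢᵃᵗ = 1.1813
  T = 348.9 K: ΣzᵢP/Pᵢˢᵃᵗ = 0.3677
  T = 335.9 K: ΣzᵢP/Pᵢˢᵃᵗ = 0.6428
  T = 329.4 K: ΣzᵢP/Pᵢˢᵃᵗ = 0.8656
  T = 326.1 K: ΣzᵢP/Pᵢˢᵃᵗ = 1.0119
  T = 327.8 K: ΣzᵢP/Pᵢˢᵃᵗ = 0.9333
  T = 327.0 K: ΣzᵢP/Pᵢˢᵃᵗ = 0.9694
  T = 326.6 K: ΣzᵢP/Pᵢˢᵃᵗ = 0.9880
Interpolating between 326.1 K and 326.6 K gives T ≈ 326.3 K.

T = 326.3 K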